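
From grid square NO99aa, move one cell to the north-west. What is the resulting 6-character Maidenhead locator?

Longitude subsquare a = 0; −1 → -1, wraps to 23 = x, carry into square.
Longitude square 9; −1 → 8.
Latitude subsquare a = 0; +1 → 1 = b.

NO89xb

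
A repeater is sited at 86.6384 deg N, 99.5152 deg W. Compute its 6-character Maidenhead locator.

ER06fp

Shift to the Maidenhead origin (180°W, 90°S): lon 80.4848, lat 176.6384.
Field: lon ⌊80.4848/20⌋ = 4 → E; lat ⌊176.6384/10⌋ = 17 → R.
Square: lon ⌊0.4848/2⌋ = 0; lat ⌊6.6384/1⌋ = 6.
Subsquare: lon ⌊0.4848/0.0833333⌋ = 5 → f; lat ⌊0.6384/0.0416667⌋ = 15 → p.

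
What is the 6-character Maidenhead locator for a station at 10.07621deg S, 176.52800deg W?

Add 180° to longitude and 90° to latitude: 3.4720, 79.9238.
Field: 3.4720/20 → 0 → A, 79.9238/10 → 7 → H; chars AH.
Square: 3.4720/2 → 1, 9.9238/1 → 9; chars 19.
Subsquare: 1.4720/0.0833333 → 17 → r, 0.9238/0.0416667 → 22 → w; chars rw.

AH19rw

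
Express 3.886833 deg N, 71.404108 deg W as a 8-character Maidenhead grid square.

Add 180° to longitude and 90° to latitude: 108.59589, 93.88683.
Field: 108.59589/20 → 5 → F, 93.88683/10 → 9 → J; chars FJ.
Square: 8.59589/2 → 4, 3.88683/1 → 3; chars 43.
Subsquare: 0.59589/0.0833333 → 7 → h, 0.88683/0.0416667 → 21 → v; chars hv.
Extended square: 0.01256/0.00833333 → 1, 0.01183/0.00416667 → 2; chars 12.

FJ43hv12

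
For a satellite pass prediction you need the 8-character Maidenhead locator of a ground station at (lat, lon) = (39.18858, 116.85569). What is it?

Offset from 180°W / 90°S: lon 296.85569°, lat 129.18858°.
Field: 296.85569/20 → 14 → O, 129.18858/10 → 12 → M; chars OM.
Square: 16.85569/2 → 8, 9.18858/1 → 9; chars 89.
Subsquare: 0.85569/0.0833333 → 10 → k, 0.18858/0.0416667 → 4 → e; chars ke.
Extended square: 0.02236/0.00833333 → 2, 0.02191/0.00416667 → 5; chars 25.

OM89ke25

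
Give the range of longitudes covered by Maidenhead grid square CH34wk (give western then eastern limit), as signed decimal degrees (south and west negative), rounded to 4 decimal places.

-132.1667, -132.0833

Field C=2, H=7: +2·20° lon, +7·10° lat → SW at lon -140°, lat -20°.
Square 3, 4: +3·2° lon, +4·1° lat → SW at lon -134°, lat -16°.
Subsquare w=22, k=10: +22·0.0833333° lon, +10·0.0416667° lat → SW at lon -132.167°, lat -15.5833°.
Cell spans 0.0833333° lon × 0.0416667° lat.
west -132.1667, east -132.0833.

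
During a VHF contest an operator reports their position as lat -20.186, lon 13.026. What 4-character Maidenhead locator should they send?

JG69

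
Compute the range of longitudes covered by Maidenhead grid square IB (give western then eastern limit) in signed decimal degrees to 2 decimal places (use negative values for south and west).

Field I=8, B=1: +8·20° lon, +1·10° lat → SW at lon -20°, lat -80°.
Cell spans 20° lon × 10° lat.
west -20.00, east 0.00.

-20.00, 0.00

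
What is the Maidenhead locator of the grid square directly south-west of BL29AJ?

BL19xi

Longitude subsquare a = 0; −1 → -1, wraps to 23 = x, carry into square.
Longitude square 2; −1 → 1.
Latitude subsquare j = 9; −1 → 8 = i.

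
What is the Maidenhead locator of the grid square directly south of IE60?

ID69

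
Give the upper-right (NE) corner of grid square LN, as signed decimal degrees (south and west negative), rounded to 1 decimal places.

Field L=11, N=13: +11·20° lon, +13·10° lat → SW at lon 40°, lat 40°.
Cell spans 20° lon × 10° lat. NE corner is SW corner plus one full cell.
latitude 50.0, longitude 60.0.

50.0, 60.0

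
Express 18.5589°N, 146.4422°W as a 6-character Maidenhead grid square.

BK68sn

Add 180° to longitude and 90° to latitude: 33.5578, 108.5589.
Field: 33.5578/20 → 1 → B, 108.5589/10 → 10 → K; chars BK.
Square: 13.5578/2 → 6, 8.5589/1 → 8; chars 68.
Subsquare: 1.5578/0.0833333 → 18 → s, 0.5589/0.0416667 → 13 → n; chars sn.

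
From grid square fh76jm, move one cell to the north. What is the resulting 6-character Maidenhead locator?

FH76jn

Latitude subsquare m = 12; +1 → 13 = n.
The longitude characters are unchanged.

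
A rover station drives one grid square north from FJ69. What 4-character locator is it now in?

FK60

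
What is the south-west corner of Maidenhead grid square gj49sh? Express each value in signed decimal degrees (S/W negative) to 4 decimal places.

9.2917, -50.5000

Field G=6, J=9: +6·20° lon, +9·10° lat → SW at lon -60°, lat 0°.
Square 4, 9: +4·2° lon, +9·1° lat → SW at lon -52°, lat 9°.
Subsquare s=18, h=7: +18·0.0833333° lon, +7·0.0416667° lat → SW at lon -50.5°, lat 9.29167°.
latitude 9.2917, longitude -50.5000.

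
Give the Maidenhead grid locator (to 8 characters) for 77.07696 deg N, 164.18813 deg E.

RQ27cb28

Shift to the Maidenhead origin (180°W, 90°S): lon 344.18813, lat 167.07696.
Field (20°×10°, letters A–R): 344.18813/20 → 17 → R, 167.07696/10 → 16 → Q; chars RQ.
Square (2°×1°, digits 0–9): 4.18813/2 → 2, 7.07696/1 → 7; chars 27.
Subsquare (5′×2.5′, letters a–x): 0.18813/0.0833333 → 2 → c, 0.07696/0.0416667 → 1 → b; chars cb.
Extended square (30″×15″, digits 0–9): 0.02146/0.00833333 → 2, 0.03529/0.00416667 → 8; chars 28.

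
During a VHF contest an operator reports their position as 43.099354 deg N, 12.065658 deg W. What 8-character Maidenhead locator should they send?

IN33xc23

Add 180° to longitude and 90° to latitude: 167.93434, 133.09935.
Field: lon ⌊167.93434/20⌋ = 8 → I; lat ⌊133.09935/10⌋ = 13 → N.
Square: lon ⌊7.93434/2⌋ = 3; lat ⌊3.09935/1⌋ = 3.
Subsquare: lon ⌊1.93434/0.0833333⌋ = 23 → x; lat ⌊0.09935/0.0416667⌋ = 2 → c.
Extended square: lon ⌊0.01768/0.00833333⌋ = 2; lat ⌊0.01602/0.00416667⌋ = 3.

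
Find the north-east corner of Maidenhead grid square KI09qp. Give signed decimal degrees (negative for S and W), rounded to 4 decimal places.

-0.3333, 21.4167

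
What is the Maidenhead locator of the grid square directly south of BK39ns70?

BK39nr79

Latitude extended square 0; −1 → -1, wraps to 9, carry into subsquare.
Latitude subsquare s = 18; −1 → 17 = r.
The longitude characters are unchanged.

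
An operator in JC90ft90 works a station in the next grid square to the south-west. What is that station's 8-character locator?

JC90fs89

Longitude extended square 9; −1 → 8.
Latitude extended square 0; −1 → -1, wraps to 9, carry into subsquare.
Latitude subsquare t = 19; −1 → 18 = s.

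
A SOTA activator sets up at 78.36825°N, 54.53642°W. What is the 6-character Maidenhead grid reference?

GQ28ri

Offset from 180°W / 90°S: lon 125.4636°, lat 168.3682°.
Field: 125.4636/20 → 6 → G, 168.3682/10 → 16 → Q; chars GQ.
Square: 5.4636/2 → 2, 8.3682/1 → 8; chars 28.
Subsquare: 1.4636/0.0833333 → 17 → r, 0.3682/0.0416667 → 8 → i; chars ri.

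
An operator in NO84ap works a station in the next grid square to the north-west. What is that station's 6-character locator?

Longitude subsquare a = 0; −1 → -1, wraps to 23 = x, carry into square.
Longitude square 8; −1 → 7.
Latitude subsquare p = 15; +1 → 16 = q.

NO74xq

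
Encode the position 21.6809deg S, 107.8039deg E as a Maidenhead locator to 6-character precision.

OG38vh

Add 180° to longitude and 90° to latitude: 287.8039, 68.3191.
Field: lon ⌊287.8039/20⌋ = 14 → O; lat ⌊68.3191/10⌋ = 6 → G.
Square: lon ⌊7.8039/2⌋ = 3; lat ⌊8.3191/1⌋ = 8.
Subsquare: lon ⌊1.8039/0.0833333⌋ = 21 → v; lat ⌊0.3191/0.0416667⌋ = 7 → h.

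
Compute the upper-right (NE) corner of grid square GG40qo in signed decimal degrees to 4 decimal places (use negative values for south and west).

-29.3750, -50.5833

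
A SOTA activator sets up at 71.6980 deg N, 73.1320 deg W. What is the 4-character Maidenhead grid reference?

FQ31

Add 180° to longitude and 90° to latitude: 106.87, 161.70.
Field: 106.87/20 → 5 → F, 161.70/10 → 16 → Q; chars FQ.
Square: 6.87/2 → 3, 1.70/1 → 1; chars 31.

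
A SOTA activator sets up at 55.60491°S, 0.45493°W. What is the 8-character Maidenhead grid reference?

Shift to the Maidenhead origin (180°W, 90°S): lon 179.54507, lat 34.39509.
Field (20°×10°, letters A–R): lon ⌊179.54507/20⌋ = 8 → I; lat ⌊34.39509/10⌋ = 3 → D.
Square (2°×1°, digits 0–9): lon ⌊19.54507/2⌋ = 9; lat ⌊4.39509/1⌋ = 4.
Subsquare (5′×2.5′, letters a–x): lon ⌊1.54507/0.0833333⌋ = 18 → s; lat ⌊0.39509/0.0416667⌋ = 9 → j.
Extended square (30″×15″, digits 0–9): lon ⌊0.04507/0.00833333⌋ = 5; lat ⌊0.02009/0.00416667⌋ = 4.

ID94sj54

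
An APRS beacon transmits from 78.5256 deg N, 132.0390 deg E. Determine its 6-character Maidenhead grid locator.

Shift to the Maidenhead origin (180°W, 90°S): lon 312.0390, lat 168.5256.
Field: lon ⌊312.0390/20⌋ = 15 → P; lat ⌊168.5256/10⌋ = 16 → Q.
Square: lon ⌊12.0390/2⌋ = 6; lat ⌊8.5256/1⌋ = 8.
Subsquare: lon ⌊0.0390/0.0833333⌋ = 0 → a; lat ⌊0.5256/0.0416667⌋ = 12 → m.

PQ68am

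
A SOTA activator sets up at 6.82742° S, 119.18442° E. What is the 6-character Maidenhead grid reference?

OI93oe

Offset from 180°W / 90°S: lon 299.1844°, lat 83.1726°.
Field (20°×10°, letters A–R): lon ⌊299.1844/20⌋ = 14 → O; lat ⌊83.1726/10⌋ = 8 → I.
Square (2°×1°, digits 0–9): lon ⌊19.1844/2⌋ = 9; lat ⌊3.1726/1⌋ = 3.
Subsquare (5′×2.5′, letters a–x): lon ⌊1.1844/0.0833333⌋ = 14 → o; lat ⌊0.1726/0.0416667⌋ = 4 → e.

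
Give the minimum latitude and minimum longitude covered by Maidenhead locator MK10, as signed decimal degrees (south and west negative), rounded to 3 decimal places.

10.000, 62.000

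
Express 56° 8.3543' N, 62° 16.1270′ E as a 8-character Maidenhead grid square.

MO16dd23

Offset from 180°W / 90°S: lon 242.26878°, lat 146.13924°.
Field: lon ⌊242.26878/20⌋ = 12 → M; lat ⌊146.13924/10⌋ = 14 → O.
Square: lon ⌊2.26878/2⌋ = 1; lat ⌊6.13924/1⌋ = 6.
Subsquare: lon ⌊0.26878/0.0833333⌋ = 3 → d; lat ⌊0.13924/0.0416667⌋ = 3 → d.
Extended square: lon ⌊0.01878/0.00833333⌋ = 2; lat ⌊0.01424/0.00416667⌋ = 3.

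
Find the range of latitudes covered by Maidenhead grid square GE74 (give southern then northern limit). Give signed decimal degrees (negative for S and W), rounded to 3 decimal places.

Field G=6, E=4: +6·20° lon, +4·10° lat → SW at lon -60°, lat -50°.
Square 7, 4: +7·2° lon, +4·1° lat → SW at lon -46°, lat -46°.
Cell spans 2° lon × 1° lat.
south -46.000, north -45.000.

-46.000, -45.000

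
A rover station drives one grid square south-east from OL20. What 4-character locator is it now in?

OK39

Longitude square 2; +1 → 3.
Latitude square 0; −1 → -1, wraps to 9, carry into field.
Latitude field L = 11; −1 → 10 = K.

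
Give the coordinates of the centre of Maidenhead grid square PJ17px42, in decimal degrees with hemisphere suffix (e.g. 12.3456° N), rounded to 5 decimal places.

7.96875° N, 123.28750° E

Field P=15, J=9: +15·20° lon, +9·10° lat → SW at lon 120°, lat 0°.
Square 1, 7: +1·2° lon, +7·1° lat → SW at lon 122°, lat 7°.
Subsquare p=15, x=23: +15·0.0833333° lon, +23·0.0416667° lat → SW at lon 123.25°, lat 7.95833°.
Extended square 4, 2: +4·0.00833333° lon, +2·0.00416667° lat → SW at lon 123.283°, lat 7.96667°.
Cell spans 0.00833333° lon × 0.00416667° lat. Centre is SW corner plus half of each.
latitude 7.96875° N, longitude 123.28750° E.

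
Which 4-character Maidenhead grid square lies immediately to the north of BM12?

BM13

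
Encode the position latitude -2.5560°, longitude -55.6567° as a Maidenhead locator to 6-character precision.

GI27ek

Offset from 180°W / 90°S: lon 124.3433°, lat 87.4440°.
Field: lon ⌊124.3433/20⌋ = 6 → G; lat ⌊87.4440/10⌋ = 8 → I.
Square: lon ⌊4.3433/2⌋ = 2; lat ⌊7.4440/1⌋ = 7.
Subsquare: lon ⌊0.3433/0.0833333⌋ = 4 → e; lat ⌊0.4440/0.0416667⌋ = 10 → k.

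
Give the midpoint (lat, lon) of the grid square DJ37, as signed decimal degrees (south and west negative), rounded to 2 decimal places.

Field D=3, J=9: +3·20° lon, +9·10° lat → SW at lon -120°, lat 0°.
Square 3, 7: +3·2° lon, +7·1° lat → SW at lon -114°, lat 7°.
Cell spans 2° lon × 1° lat. Centre is SW corner plus half of each.
latitude 7.50, longitude -113.00.

7.50, -113.00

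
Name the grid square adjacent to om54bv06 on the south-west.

OM54av95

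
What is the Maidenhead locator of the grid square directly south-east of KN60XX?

Longitude subsquare x = 23; +1 → 24, wraps to 0 = a, carry into square.
Longitude square 6; +1 → 7.
Latitude subsquare x = 23; −1 → 22 = w.

KN70aw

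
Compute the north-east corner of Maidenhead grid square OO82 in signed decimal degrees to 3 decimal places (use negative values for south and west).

Field O=14, O=14: +14·20° lon, +14·10° lat → SW at lon 100°, lat 50°.
Square 8, 2: +8·2° lon, +2·1° lat → SW at lon 116°, lat 52°.
Cell spans 2° lon × 1° lat. NE corner is SW corner plus one full cell.
latitude 53.000, longitude 118.000.

53.000, 118.000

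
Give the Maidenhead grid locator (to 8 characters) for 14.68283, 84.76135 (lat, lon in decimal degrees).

NK24jq13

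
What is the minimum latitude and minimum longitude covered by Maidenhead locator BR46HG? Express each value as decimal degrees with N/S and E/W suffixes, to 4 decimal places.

86.2500° N, 151.4167° W

Field B=1, R=17: +1·20° lon, +17·10° lat → SW at lon -160°, lat 80°.
Square 4, 6: +4·2° lon, +6·1° lat → SW at lon -152°, lat 86°.
Subsquare h=7, g=6: +7·0.0833333° lon, +6·0.0416667° lat → SW at lon -151.417°, lat 86.25°.
latitude 86.2500° N, longitude 151.4167° W.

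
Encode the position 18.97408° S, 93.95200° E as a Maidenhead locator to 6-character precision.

Offset from 180°W / 90°S: lon 273.9520°, lat 71.0259°.
Field (20°×10°, letters A–R): 273.9520/20 → 13 → N, 71.0259/10 → 7 → H; chars NH.
Square (2°×1°, digits 0–9): 13.9520/2 → 6, 1.0259/1 → 1; chars 61.
Subsquare (5′×2.5′, letters a–x): 1.9520/0.0833333 → 23 → x, 0.0259/0.0416667 → 0 → a; chars xa.

NH61xa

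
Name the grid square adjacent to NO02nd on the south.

NO02nc

Latitude subsquare d = 3; −1 → 2 = c.
The longitude characters are unchanged.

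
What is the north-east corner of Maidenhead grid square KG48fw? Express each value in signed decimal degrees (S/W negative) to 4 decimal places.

Field K=10, G=6: +10·20° lon, +6·10° lat → SW at lon 20°, lat -30°.
Square 4, 8: +4·2° lon, +8·1° lat → SW at lon 28°, lat -22°.
Subsquare f=5, w=22: +5·0.0833333° lon, +22·0.0416667° lat → SW at lon 28.4167°, lat -21.0833°.
Cell spans 0.0833333° lon × 0.0416667° lat. NE corner is SW corner plus one full cell.
latitude -21.0417, longitude 28.5000.

-21.0417, 28.5000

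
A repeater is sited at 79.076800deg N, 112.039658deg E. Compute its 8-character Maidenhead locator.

Add 180° to longitude and 90° to latitude: 292.03966, 169.07680.
Field: 292.03966/20 → 14 → O, 169.07680/10 → 16 → Q; chars OQ.
Square: 12.03966/2 → 6, 9.07680/1 → 9; chars 69.
Subsquare: 0.03966/0.0833333 → 0 → a, 0.07680/0.0416667 → 1 → b; chars ab.
Extended square: 0.03966/0.00833333 → 4, 0.03513/0.00416667 → 8; chars 48.

OQ69ab48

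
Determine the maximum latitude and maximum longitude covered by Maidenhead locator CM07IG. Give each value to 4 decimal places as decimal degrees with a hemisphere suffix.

37.2917° N, 139.2500° W

Field C=2, M=12: +2·20° lon, +12·10° lat → SW at lon -140°, lat 30°.
Square 0, 7: +0·2° lon, +7·1° lat → SW at lon -140°, lat 37°.
Subsquare i=8, g=6: +8·0.0833333° lon, +6·0.0416667° lat → SW at lon -139.333°, lat 37.25°.
Cell spans 0.0833333° lon × 0.0416667° lat. NE corner is SW corner plus one full cell.
latitude 37.2917° N, longitude 139.2500° W.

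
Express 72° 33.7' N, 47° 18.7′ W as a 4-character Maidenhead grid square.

GQ62

Shift to the Maidenhead origin (180°W, 90°S): lon 132.69, lat 162.56.
Field: lon ⌊132.69/20⌋ = 6 → G; lat ⌊162.56/10⌋ = 16 → Q.
Square: lon ⌊12.69/2⌋ = 6; lat ⌊2.56/1⌋ = 2.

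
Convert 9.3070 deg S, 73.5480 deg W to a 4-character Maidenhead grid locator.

FI30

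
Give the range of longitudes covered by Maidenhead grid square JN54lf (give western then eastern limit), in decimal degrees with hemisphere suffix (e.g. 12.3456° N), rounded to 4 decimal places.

Field J=9, N=13: +9·20° lon, +13·10° lat → SW at lon 0°, lat 40°.
Square 5, 4: +5·2° lon, +4·1° lat → SW at lon 10°, lat 44°.
Subsquare l=11, f=5: +11·0.0833333° lon, +5·0.0416667° lat → SW at lon 10.9167°, lat 44.2083°.
Cell spans 0.0833333° lon × 0.0416667° lat.
west 10.9167° E, east 11.0000° E.

10.9167° E, 11.0000° E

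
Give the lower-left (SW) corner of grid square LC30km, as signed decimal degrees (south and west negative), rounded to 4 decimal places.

-69.5000, 46.8333

Field L=11, C=2: +11·20° lon, +2·10° lat → SW at lon 40°, lat -70°.
Square 3, 0: +3·2° lon, +0·1° lat → SW at lon 46°, lat -70°.
Subsquare k=10, m=12: +10·0.0833333° lon, +12·0.0416667° lat → SW at lon 46.8333°, lat -69.5°.
latitude -69.5000, longitude 46.8333.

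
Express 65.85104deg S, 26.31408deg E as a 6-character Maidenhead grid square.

KC34dd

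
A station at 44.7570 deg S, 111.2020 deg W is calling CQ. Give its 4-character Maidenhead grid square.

Offset from 180°W / 90°S: lon 68.80°, lat 45.24°.
Field: lon ⌊68.80/20⌋ = 3 → D; lat ⌊45.24/10⌋ = 4 → E.
Square: lon ⌊8.80/2⌋ = 4; lat ⌊5.24/1⌋ = 5.

DE45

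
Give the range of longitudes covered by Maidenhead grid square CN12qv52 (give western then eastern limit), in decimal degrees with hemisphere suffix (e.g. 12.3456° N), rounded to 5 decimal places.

Field C=2, N=13: +2·20° lon, +13·10° lat → SW at lon -140°, lat 40°.
Square 1, 2: +1·2° lon, +2·1° lat → SW at lon -138°, lat 42°.
Subsquare q=16, v=21: +16·0.0833333° lon, +21·0.0416667° lat → SW at lon -136.667°, lat 42.875°.
Extended square 5, 2: +5·0.00833333° lon, +2·0.00416667° lat → SW at lon -136.625°, lat 42.8833°.
Cell spans 0.00833333° lon × 0.00416667° lat.
west 136.62500° W, east 136.61667° W.

136.62500° W, 136.61667° W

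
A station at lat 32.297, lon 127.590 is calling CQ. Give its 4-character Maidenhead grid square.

PM32

Add 180° to longitude and 90° to latitude: 307.59, 122.30.
Field: 307.59/20 → 15 → P, 122.30/10 → 12 → M; chars PM.
Square: 7.59/2 → 3, 2.30/1 → 2; chars 32.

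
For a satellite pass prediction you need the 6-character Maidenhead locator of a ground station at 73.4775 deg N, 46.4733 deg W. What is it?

Add 180° to longitude and 90° to latitude: 133.5267, 163.4775.
Field: lon ⌊133.5267/20⌋ = 6 → G; lat ⌊163.4775/10⌋ = 16 → Q.
Square: lon ⌊13.5267/2⌋ = 6; lat ⌊3.4775/1⌋ = 3.
Subsquare: lon ⌊1.5267/0.0833333⌋ = 18 → s; lat ⌊0.4775/0.0416667⌋ = 11 → l.

GQ63sl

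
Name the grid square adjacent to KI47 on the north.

Latitude square 7; +1 → 8.
The longitude characters are unchanged.

KI48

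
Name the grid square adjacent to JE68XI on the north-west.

JE68wj

Longitude subsquare x = 23; −1 → 22 = w.
Latitude subsquare i = 8; +1 → 9 = j.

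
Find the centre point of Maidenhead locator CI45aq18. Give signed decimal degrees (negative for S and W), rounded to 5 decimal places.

-4.29792, -131.98750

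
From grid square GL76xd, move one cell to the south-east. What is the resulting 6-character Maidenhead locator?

GL86ac

Longitude subsquare x = 23; +1 → 24, wraps to 0 = a, carry into square.
Longitude square 7; +1 → 8.
Latitude subsquare d = 3; −1 → 2 = c.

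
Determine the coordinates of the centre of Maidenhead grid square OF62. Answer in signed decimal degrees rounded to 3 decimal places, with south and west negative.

Field O=14, F=5: +14·20° lon, +5·10° lat → SW at lon 100°, lat -40°.
Square 6, 2: +6·2° lon, +2·1° lat → SW at lon 112°, lat -38°.
Cell spans 2° lon × 1° lat. Centre is SW corner plus half of each.
latitude -37.500, longitude 113.000.

-37.500, 113.000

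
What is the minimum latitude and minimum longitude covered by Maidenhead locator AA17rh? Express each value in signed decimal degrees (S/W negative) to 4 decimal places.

-82.7083, -176.5833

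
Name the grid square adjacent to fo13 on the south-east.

Longitude square 1; +1 → 2.
Latitude square 3; −1 → 2.

FO22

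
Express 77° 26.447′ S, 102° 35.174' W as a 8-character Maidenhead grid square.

DB82qn94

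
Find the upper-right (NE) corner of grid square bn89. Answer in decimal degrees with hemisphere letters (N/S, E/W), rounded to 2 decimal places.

50.00° N, 142.00° W

Field B=1, N=13: +1·20° lon, +13·10° lat → SW at lon -160°, lat 40°.
Square 8, 9: +8·2° lon, +9·1° lat → SW at lon -144°, lat 49°.
Cell spans 2° lon × 1° lat. NE corner is SW corner plus one full cell.
latitude 50.00° N, longitude 142.00° W.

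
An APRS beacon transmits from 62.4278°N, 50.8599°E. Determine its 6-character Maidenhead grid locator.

Shift to the Maidenhead origin (180°W, 90°S): lon 230.8599, lat 152.4278.
Field (20°×10°, letters A–R): 230.8599/20 → 11 → L, 152.4278/10 → 15 → P; chars LP.
Square (2°×1°, digits 0–9): 10.8599/2 → 5, 2.4278/1 → 2; chars 52.
Subsquare (5′×2.5′, letters a–x): 0.8599/0.0833333 → 10 → k, 0.4278/0.0416667 → 10 → k; chars kk.

LP52kk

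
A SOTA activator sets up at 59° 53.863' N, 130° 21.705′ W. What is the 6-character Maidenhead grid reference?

CO49tv

Shift to the Maidenhead origin (180°W, 90°S): lon 49.6382, lat 149.8977.
Field (20°×10°, letters A–R): lon ⌊49.6382/20⌋ = 2 → C; lat ⌊149.8977/10⌋ = 14 → O.
Square (2°×1°, digits 0–9): lon ⌊9.6382/2⌋ = 4; lat ⌊9.8977/1⌋ = 9.
Subsquare (5′×2.5′, letters a–x): lon ⌊1.6382/0.0833333⌋ = 19 → t; lat ⌊0.8977/0.0416667⌋ = 21 → v.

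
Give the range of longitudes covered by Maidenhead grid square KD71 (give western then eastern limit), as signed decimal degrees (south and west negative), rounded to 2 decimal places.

34.00, 36.00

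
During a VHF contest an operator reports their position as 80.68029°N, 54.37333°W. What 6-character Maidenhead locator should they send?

GR20tq

Shift to the Maidenhead origin (180°W, 90°S): lon 125.6267, lat 170.6803.
Field: lon ⌊125.6267/20⌋ = 6 → G; lat ⌊170.6803/10⌋ = 17 → R.
Square: lon ⌊5.6267/2⌋ = 2; lat ⌊0.6803/1⌋ = 0.
Subsquare: lon ⌊1.6267/0.0833333⌋ = 19 → t; lat ⌊0.6803/0.0416667⌋ = 16 → q.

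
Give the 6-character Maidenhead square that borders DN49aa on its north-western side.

DN39xb

Longitude subsquare a = 0; −1 → -1, wraps to 23 = x, carry into square.
Longitude square 4; −1 → 3.
Latitude subsquare a = 0; +1 → 1 = b.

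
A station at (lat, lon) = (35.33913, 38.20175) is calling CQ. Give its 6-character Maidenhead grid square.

KM95ci

Offset from 180°W / 90°S: lon 218.2018°, lat 125.3391°.
Field: 218.2018/20 → 10 → K, 125.3391/10 → 12 → M; chars KM.
Square: 18.2018/2 → 9, 5.3391/1 → 5; chars 95.
Subsquare: 0.2018/0.0833333 → 2 → c, 0.3391/0.0416667 → 8 → i; chars ci.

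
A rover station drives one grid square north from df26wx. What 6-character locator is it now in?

Latitude subsquare x = 23; +1 → 24, wraps to 0 = a, carry into square.
Latitude square 6; +1 → 7.
The longitude characters are unchanged.

DF27wa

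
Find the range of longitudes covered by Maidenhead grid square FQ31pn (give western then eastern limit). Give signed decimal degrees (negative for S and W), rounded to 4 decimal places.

Field F=5, Q=16: +5·20° lon, +16·10° lat → SW at lon -80°, lat 70°.
Square 3, 1: +3·2° lon, +1·1° lat → SW at lon -74°, lat 71°.
Subsquare p=15, n=13: +15·0.0833333° lon, +13·0.0416667° lat → SW at lon -72.75°, lat 71.5417°.
Cell spans 0.0833333° lon × 0.0416667° lat.
west -72.7500, east -72.6667.

-72.7500, -72.6667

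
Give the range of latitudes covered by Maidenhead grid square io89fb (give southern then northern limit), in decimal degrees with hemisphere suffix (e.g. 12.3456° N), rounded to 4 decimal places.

Field I=8, O=14: +8·20° lon, +14·10° lat → SW at lon -20°, lat 50°.
Square 8, 9: +8·2° lon, +9·1° lat → SW at lon -4°, lat 59°.
Subsquare f=5, b=1: +5·0.0833333° lon, +1·0.0416667° lat → SW at lon -3.58333°, lat 59.0417°.
Cell spans 0.0833333° lon × 0.0416667° lat.
south 59.0417° N, north 59.0833° N.

59.0417° N, 59.0833° N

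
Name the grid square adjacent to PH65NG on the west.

Longitude subsquare n = 13; −1 → 12 = m.
The latitude characters are unchanged.

PH65mg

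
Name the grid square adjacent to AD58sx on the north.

Latitude subsquare x = 23; +1 → 24, wraps to 0 = a, carry into square.
Latitude square 8; +1 → 9.
The longitude characters are unchanged.

AD59sa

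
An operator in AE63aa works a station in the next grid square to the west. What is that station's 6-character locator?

AE53xa

Longitude subsquare a = 0; −1 → -1, wraps to 23 = x, carry into square.
Longitude square 6; −1 → 5.
The latitude characters are unchanged.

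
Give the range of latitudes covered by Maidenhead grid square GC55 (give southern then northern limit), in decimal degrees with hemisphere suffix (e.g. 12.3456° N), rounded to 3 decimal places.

65.000° S, 64.000° S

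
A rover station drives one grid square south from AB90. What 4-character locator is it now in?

AA99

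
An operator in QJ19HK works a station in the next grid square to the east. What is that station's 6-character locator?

QJ19ik

Longitude subsquare h = 7; +1 → 8 = i.
The latitude characters are unchanged.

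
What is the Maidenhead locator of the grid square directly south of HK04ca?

HK03cx

Latitude subsquare a = 0; −1 → -1, wraps to 23 = x, carry into square.
Latitude square 4; −1 → 3.
The longitude characters are unchanged.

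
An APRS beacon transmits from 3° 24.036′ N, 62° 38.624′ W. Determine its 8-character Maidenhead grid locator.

Shift to the Maidenhead origin (180°W, 90°S): lon 117.35627, lat 93.40060.
Field: 117.35627/20 → 5 → F, 93.40060/10 → 9 → J; chars FJ.
Square: 17.35627/2 → 8, 3.40060/1 → 3; chars 83.
Subsquare: 1.35627/0.0833333 → 16 → q, 0.40060/0.0416667 → 9 → j; chars qj.
Extended square: 0.02293/0.00833333 → 2, 0.02560/0.00416667 → 6; chars 26.

FJ83qj26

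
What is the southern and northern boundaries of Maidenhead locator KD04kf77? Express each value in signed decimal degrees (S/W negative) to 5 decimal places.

-55.76250, -55.75833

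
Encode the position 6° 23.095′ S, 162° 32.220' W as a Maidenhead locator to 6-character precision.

AI83ro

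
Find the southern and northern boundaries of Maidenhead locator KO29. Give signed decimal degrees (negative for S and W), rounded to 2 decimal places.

59.00, 60.00

Field K=10, O=14: +10·20° lon, +14·10° lat → SW at lon 20°, lat 50°.
Square 2, 9: +2·2° lon, +9·1° lat → SW at lon 24°, lat 59°.
Cell spans 2° lon × 1° lat.
south 59.00, north 60.00.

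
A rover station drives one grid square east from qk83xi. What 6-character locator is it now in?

QK93ai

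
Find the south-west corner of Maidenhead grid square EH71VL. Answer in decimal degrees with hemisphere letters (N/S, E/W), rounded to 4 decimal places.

Field E=4, H=7: +4·20° lon, +7·10° lat → SW at lon -100°, lat -20°.
Square 7, 1: +7·2° lon, +1·1° lat → SW at lon -86°, lat -19°.
Subsquare v=21, l=11: +21·0.0833333° lon, +11·0.0416667° lat → SW at lon -84.25°, lat -18.5417°.
latitude 18.5417° S, longitude 84.2500° W.

18.5417° S, 84.2500° W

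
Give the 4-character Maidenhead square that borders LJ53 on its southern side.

Latitude square 3; −1 → 2.
The longitude characters are unchanged.

LJ52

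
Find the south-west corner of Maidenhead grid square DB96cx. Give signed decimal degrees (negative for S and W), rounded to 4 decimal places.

Field D=3, B=1: +3·20° lon, +1·10° lat → SW at lon -120°, lat -80°.
Square 9, 6: +9·2° lon, +6·1° lat → SW at lon -102°, lat -74°.
Subsquare c=2, x=23: +2·0.0833333° lon, +23·0.0416667° lat → SW at lon -101.833°, lat -73.0417°.
latitude -73.0417, longitude -101.8333.

-73.0417, -101.8333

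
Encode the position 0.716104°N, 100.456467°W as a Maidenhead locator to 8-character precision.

DJ90sr51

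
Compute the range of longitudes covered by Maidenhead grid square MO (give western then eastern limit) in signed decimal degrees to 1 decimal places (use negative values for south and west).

Field M=12, O=14: +12·20° lon, +14·10° lat → SW at lon 60°, lat 50°.
Cell spans 20° lon × 10° lat.
west 60.0, east 80.0.

60.0, 80.0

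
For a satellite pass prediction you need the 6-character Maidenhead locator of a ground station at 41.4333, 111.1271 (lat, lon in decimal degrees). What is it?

Add 180° to longitude and 90° to latitude: 291.1271, 131.4333.
Field: 291.1271/20 → 14 → O, 131.4333/10 → 13 → N; chars ON.
Square: 11.1271/2 → 5, 1.4333/1 → 1; chars 51.
Subsquare: 1.1271/0.0833333 → 13 → n, 0.4333/0.0416667 → 10 → k; chars nk.

ON51nk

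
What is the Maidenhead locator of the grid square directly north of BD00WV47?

BD00wv48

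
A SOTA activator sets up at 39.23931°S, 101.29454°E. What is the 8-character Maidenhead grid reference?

OF00ps52

Offset from 180°W / 90°S: lon 281.29454°, lat 50.76069°.
Field (20°×10°, letters A–R): 281.29454/20 → 14 → O, 50.76069/10 → 5 → F; chars OF.
Square (2°×1°, digits 0–9): 1.29454/2 → 0, 0.76069/1 → 0; chars 00.
Subsquare (5′×2.5′, letters a–x): 1.29454/0.0833333 → 15 → p, 0.76069/0.0416667 → 18 → s; chars ps.
Extended square (30″×15″, digits 0–9): 0.04454/0.00833333 → 5, 0.01069/0.00416667 → 2; chars 52.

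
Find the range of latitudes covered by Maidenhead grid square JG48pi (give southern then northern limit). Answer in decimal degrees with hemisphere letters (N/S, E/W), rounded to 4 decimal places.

Field J=9, G=6: +9·20° lon, +6·10° lat → SW at lon 0°, lat -30°.
Square 4, 8: +4·2° lon, +8·1° lat → SW at lon 8°, lat -22°.
Subsquare p=15, i=8: +15·0.0833333° lon, +8·0.0416667° lat → SW at lon 9.25°, lat -21.6667°.
Cell spans 0.0833333° lon × 0.0416667° lat.
south 21.6667° S, north 21.6250° S.

21.6667° S, 21.6250° S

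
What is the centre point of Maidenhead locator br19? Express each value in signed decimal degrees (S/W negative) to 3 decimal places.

Field B=1, R=17: +1·20° lon, +17·10° lat → SW at lon -160°, lat 80°.
Square 1, 9: +1·2° lon, +9·1° lat → SW at lon -158°, lat 89°.
Cell spans 2° lon × 1° lat. Centre is SW corner plus half of each.
latitude 89.500, longitude -157.000.

89.500, -157.000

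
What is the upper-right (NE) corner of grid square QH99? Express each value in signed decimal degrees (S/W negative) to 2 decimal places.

Field Q=16, H=7: +16·20° lon, +7·10° lat → SW at lon 140°, lat -20°.
Square 9, 9: +9·2° lon, +9·1° lat → SW at lon 158°, lat -11°.
Cell spans 2° lon × 1° lat. NE corner is SW corner plus one full cell.
latitude -10.00, longitude 160.00.

-10.00, 160.00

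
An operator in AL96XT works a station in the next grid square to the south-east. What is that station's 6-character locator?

BL06as

Longitude subsquare x = 23; +1 → 24, wraps to 0 = a, carry into square.
Longitude square 9; +1 → 10, wraps to 0, carry into field.
Longitude field A = 0; +1 → 1 = B.
Latitude subsquare t = 19; −1 → 18 = s.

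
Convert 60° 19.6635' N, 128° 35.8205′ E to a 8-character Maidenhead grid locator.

PP40hh18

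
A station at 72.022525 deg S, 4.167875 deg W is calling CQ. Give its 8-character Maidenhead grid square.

IB77vx94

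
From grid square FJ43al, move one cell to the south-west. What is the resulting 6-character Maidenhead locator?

Longitude subsquare a = 0; −1 → -1, wraps to 23 = x, carry into square.
Longitude square 4; −1 → 3.
Latitude subsquare l = 11; −1 → 10 = k.

FJ33xk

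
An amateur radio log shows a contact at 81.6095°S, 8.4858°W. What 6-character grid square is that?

IA58sj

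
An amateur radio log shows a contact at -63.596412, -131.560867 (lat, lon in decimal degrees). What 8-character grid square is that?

CC46fj26

Offset from 180°W / 90°S: lon 48.43913°, lat 26.40359°.
Field: 48.43913/20 → 2 → C, 26.40359/10 → 2 → C; chars CC.
Square: 8.43913/2 → 4, 6.40359/1 → 6; chars 46.
Subsquare: 0.43913/0.0833333 → 5 → f, 0.40359/0.0416667 → 9 → j; chars fj.
Extended square: 0.02247/0.00833333 → 2, 0.02859/0.00416667 → 6; chars 26.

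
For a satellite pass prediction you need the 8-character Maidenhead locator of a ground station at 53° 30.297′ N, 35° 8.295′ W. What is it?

Offset from 180°W / 90°S: lon 144.86175°, lat 143.50495°.
Field (20°×10°, letters A–R): 144.86175/20 → 7 → H, 143.50495/10 → 14 → O; chars HO.
Square (2°×1°, digits 0–9): 4.86175/2 → 2, 3.50495/1 → 3; chars 23.
Subsquare (5′×2.5′, letters a–x): 0.86175/0.0833333 → 10 → k, 0.50495/0.0416667 → 12 → m; chars km.
Extended square (30″×15″, digits 0–9): 0.02842/0.00833333 → 3, 0.00495/0.00416667 → 1; chars 31.

HO23km31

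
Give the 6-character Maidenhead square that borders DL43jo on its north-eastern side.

DL43kp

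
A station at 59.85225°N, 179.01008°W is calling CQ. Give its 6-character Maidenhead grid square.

AO09lu

Offset from 180°W / 90°S: lon 0.9899°, lat 149.8522°.
Field: 0.9899/20 → 0 → A, 149.8522/10 → 14 → O; chars AO.
Square: 0.9899/2 → 0, 9.8522/1 → 9; chars 09.
Subsquare: 0.9899/0.0833333 → 11 → l, 0.8522/0.0416667 → 20 → u; chars lu.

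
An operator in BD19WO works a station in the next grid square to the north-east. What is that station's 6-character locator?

Longitude subsquare w = 22; +1 → 23 = x.
Latitude subsquare o = 14; +1 → 15 = p.

BD19xp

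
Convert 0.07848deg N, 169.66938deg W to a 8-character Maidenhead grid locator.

Offset from 180°W / 90°S: lon 10.33062°, lat 90.07848°.
Field (20°×10°, letters A–R): lon ⌊10.33062/20⌋ = 0 → A; lat ⌊90.07848/10⌋ = 9 → J.
Square (2°×1°, digits 0–9): lon ⌊10.33062/2⌋ = 5; lat ⌊0.07848/1⌋ = 0.
Subsquare (5′×2.5′, letters a–x): lon ⌊0.33062/0.0833333⌋ = 3 → d; lat ⌊0.07848/0.0416667⌋ = 1 → b.
Extended square (30″×15″, digits 0–9): lon ⌊0.08062/0.00833333⌋ = 9; lat ⌊0.03681/0.00416667⌋ = 8.

AJ50db98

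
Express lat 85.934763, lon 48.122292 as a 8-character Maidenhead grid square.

LR45bw44

Offset from 180°W / 90°S: lon 228.12229°, lat 175.93476°.
Field: 228.12229/20 → 11 → L, 175.93476/10 → 17 → R; chars LR.
Square: 8.12229/2 → 4, 5.93476/1 → 5; chars 45.
Subsquare: 0.12229/0.0833333 → 1 → b, 0.93476/0.0416667 → 22 → w; chars bw.
Extended square: 0.03896/0.00833333 → 4, 0.01810/0.00416667 → 4; chars 44.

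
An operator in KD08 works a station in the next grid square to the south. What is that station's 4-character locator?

Latitude square 8; −1 → 7.
The longitude characters are unchanged.

KD07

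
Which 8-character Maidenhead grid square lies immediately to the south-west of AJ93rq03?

AJ93qq92

Longitude extended square 0; −1 → -1, wraps to 9, carry into subsquare.
Longitude subsquare r = 17; −1 → 16 = q.
Latitude extended square 3; −1 → 2.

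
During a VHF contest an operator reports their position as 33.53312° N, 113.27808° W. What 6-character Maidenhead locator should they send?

Offset from 180°W / 90°S: lon 66.7219°, lat 123.5331°.
Field: 66.7219/20 → 3 → D, 123.5331/10 → 12 → M; chars DM.
Square: 6.7219/2 → 3, 3.5331/1 → 3; chars 33.
Subsquare: 0.7219/0.0833333 → 8 → i, 0.5331/0.0416667 → 12 → m; chars im.

DM33im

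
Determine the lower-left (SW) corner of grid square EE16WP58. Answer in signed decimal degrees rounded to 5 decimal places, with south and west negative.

-43.34167, -96.12500

Field E=4, E=4: +4·20° lon, +4·10° lat → SW at lon -100°, lat -50°.
Square 1, 6: +1·2° lon, +6·1° lat → SW at lon -98°, lat -44°.
Subsquare w=22, p=15: +22·0.0833333° lon, +15·0.0416667° lat → SW at lon -96.1667°, lat -43.375°.
Extended square 5, 8: +5·0.00833333° lon, +8·0.00416667° lat → SW at lon -96.125°, lat -43.3417°.
latitude -43.34167, longitude -96.12500.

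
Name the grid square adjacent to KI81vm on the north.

Latitude subsquare m = 12; +1 → 13 = n.
The longitude characters are unchanged.

KI81vn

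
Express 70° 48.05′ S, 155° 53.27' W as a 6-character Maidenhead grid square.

Shift to the Maidenhead origin (180°W, 90°S): lon 24.1122, lat 19.1992.
Field: 24.1122/20 → 1 → B, 19.1992/10 → 1 → B; chars BB.
Square: 4.1122/2 → 2, 9.1992/1 → 9; chars 29.
Subsquare: 0.1122/0.0833333 → 1 → b, 0.1992/0.0416667 → 4 → e; chars be.

BB29be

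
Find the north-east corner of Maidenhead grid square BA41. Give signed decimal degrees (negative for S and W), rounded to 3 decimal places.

-88.000, -150.000

Field B=1, A=0: +1·20° lon, +0·10° lat → SW at lon -160°, lat -90°.
Square 4, 1: +4·2° lon, +1·1° lat → SW at lon -152°, lat -89°.
Cell spans 2° lon × 1° lat. NE corner is SW corner plus one full cell.
latitude -88.000, longitude -150.000.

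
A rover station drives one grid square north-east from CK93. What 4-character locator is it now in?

DK04

Longitude square 9; +1 → 10, wraps to 0, carry into field.
Longitude field C = 2; +1 → 3 = D.
Latitude square 3; +1 → 4.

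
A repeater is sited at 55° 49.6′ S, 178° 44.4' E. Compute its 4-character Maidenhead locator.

RD94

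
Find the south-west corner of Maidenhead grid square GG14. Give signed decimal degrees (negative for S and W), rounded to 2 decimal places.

-26.00, -58.00

Field G=6, G=6: +6·20° lon, +6·10° lat → SW at lon -60°, lat -30°.
Square 1, 4: +1·2° lon, +4·1° lat → SW at lon -58°, lat -26°.
latitude -26.00, longitude -58.00.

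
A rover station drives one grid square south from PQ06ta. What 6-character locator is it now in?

PQ05tx

Latitude subsquare a = 0; −1 → -1, wraps to 23 = x, carry into square.
Latitude square 6; −1 → 5.
The longitude characters are unchanged.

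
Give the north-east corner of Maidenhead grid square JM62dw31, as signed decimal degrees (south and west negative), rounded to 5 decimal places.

Field J=9, M=12: +9·20° lon, +12·10° lat → SW at lon 0°, lat 30°.
Square 6, 2: +6·2° lon, +2·1° lat → SW at lon 12°, lat 32°.
Subsquare d=3, w=22: +3·0.0833333° lon, +22·0.0416667° lat → SW at lon 12.25°, lat 32.9167°.
Extended square 3, 1: +3·0.00833333° lon, +1·0.00416667° lat → SW at lon 12.275°, lat 32.9208°.
Cell spans 0.00833333° lon × 0.00416667° lat. NE corner is SW corner plus one full cell.
latitude 32.92500, longitude 12.28333.

32.92500, 12.28333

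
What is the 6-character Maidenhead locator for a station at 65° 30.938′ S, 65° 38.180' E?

Shift to the Maidenhead origin (180°W, 90°S): lon 245.6363, lat 24.4844.
Field: 245.6363/20 → 12 → M, 24.4844/10 → 2 → C; chars MC.
Square: 5.6363/2 → 2, 4.4844/1 → 4; chars 24.
Subsquare: 1.6363/0.0833333 → 19 → t, 0.4844/0.0416667 → 11 → l; chars tl.

MC24tl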